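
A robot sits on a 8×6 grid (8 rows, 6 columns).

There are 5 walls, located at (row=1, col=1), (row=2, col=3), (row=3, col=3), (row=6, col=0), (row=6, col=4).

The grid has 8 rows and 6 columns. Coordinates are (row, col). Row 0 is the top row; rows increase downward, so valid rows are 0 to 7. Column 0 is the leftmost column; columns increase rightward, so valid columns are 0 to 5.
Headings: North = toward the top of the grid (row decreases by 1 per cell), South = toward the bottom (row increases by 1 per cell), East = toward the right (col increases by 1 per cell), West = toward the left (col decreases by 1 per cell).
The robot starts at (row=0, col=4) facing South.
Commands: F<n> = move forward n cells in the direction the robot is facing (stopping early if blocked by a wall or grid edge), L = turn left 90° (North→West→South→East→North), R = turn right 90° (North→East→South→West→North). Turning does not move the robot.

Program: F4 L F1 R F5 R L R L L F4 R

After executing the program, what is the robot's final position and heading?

Start: (row=0, col=4), facing South
  F4: move forward 4, now at (row=4, col=4)
  L: turn left, now facing East
  F1: move forward 1, now at (row=4, col=5)
  R: turn right, now facing South
  F5: move forward 3/5 (blocked), now at (row=7, col=5)
  R: turn right, now facing West
  L: turn left, now facing South
  R: turn right, now facing West
  L: turn left, now facing South
  L: turn left, now facing East
  F4: move forward 0/4 (blocked), now at (row=7, col=5)
  R: turn right, now facing South
Final: (row=7, col=5), facing South

Answer: Final position: (row=7, col=5), facing South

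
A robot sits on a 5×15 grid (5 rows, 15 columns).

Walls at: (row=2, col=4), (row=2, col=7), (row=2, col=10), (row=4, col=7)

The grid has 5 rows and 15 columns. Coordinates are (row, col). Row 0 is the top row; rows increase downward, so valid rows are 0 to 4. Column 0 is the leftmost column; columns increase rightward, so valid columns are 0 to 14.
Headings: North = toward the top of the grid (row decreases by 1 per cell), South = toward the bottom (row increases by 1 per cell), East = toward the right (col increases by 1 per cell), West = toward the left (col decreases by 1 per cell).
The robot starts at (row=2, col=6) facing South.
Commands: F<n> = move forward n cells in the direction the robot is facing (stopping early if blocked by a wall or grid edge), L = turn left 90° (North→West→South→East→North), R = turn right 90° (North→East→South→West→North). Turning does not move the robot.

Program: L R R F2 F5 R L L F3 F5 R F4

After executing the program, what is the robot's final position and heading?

Answer: Final position: (row=4, col=1), facing West

Derivation:
Start: (row=2, col=6), facing South
  L: turn left, now facing East
  R: turn right, now facing South
  R: turn right, now facing West
  F2: move forward 1/2 (blocked), now at (row=2, col=5)
  F5: move forward 0/5 (blocked), now at (row=2, col=5)
  R: turn right, now facing North
  L: turn left, now facing West
  L: turn left, now facing South
  F3: move forward 2/3 (blocked), now at (row=4, col=5)
  F5: move forward 0/5 (blocked), now at (row=4, col=5)
  R: turn right, now facing West
  F4: move forward 4, now at (row=4, col=1)
Final: (row=4, col=1), facing West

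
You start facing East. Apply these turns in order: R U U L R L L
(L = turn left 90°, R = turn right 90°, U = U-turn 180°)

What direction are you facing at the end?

Start: East
  R (right (90° clockwise)) -> South
  U (U-turn (180°)) -> North
  U (U-turn (180°)) -> South
  L (left (90° counter-clockwise)) -> East
  R (right (90° clockwise)) -> South
  L (left (90° counter-clockwise)) -> East
  L (left (90° counter-clockwise)) -> North
Final: North

Answer: Final heading: North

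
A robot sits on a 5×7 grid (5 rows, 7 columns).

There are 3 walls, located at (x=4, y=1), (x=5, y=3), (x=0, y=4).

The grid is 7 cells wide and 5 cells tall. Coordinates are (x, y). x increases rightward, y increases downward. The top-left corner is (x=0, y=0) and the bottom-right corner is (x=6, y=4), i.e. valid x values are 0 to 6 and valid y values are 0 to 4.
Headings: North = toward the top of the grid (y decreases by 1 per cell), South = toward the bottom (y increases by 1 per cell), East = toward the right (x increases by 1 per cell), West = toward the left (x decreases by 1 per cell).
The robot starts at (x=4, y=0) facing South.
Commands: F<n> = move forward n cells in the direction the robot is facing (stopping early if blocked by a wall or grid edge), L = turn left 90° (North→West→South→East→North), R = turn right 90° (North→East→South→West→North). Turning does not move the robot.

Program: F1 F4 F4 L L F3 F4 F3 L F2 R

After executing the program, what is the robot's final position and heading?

Answer: Final position: (x=2, y=0), facing North

Derivation:
Start: (x=4, y=0), facing South
  F1: move forward 0/1 (blocked), now at (x=4, y=0)
  F4: move forward 0/4 (blocked), now at (x=4, y=0)
  F4: move forward 0/4 (blocked), now at (x=4, y=0)
  L: turn left, now facing East
  L: turn left, now facing North
  F3: move forward 0/3 (blocked), now at (x=4, y=0)
  F4: move forward 0/4 (blocked), now at (x=4, y=0)
  F3: move forward 0/3 (blocked), now at (x=4, y=0)
  L: turn left, now facing West
  F2: move forward 2, now at (x=2, y=0)
  R: turn right, now facing North
Final: (x=2, y=0), facing North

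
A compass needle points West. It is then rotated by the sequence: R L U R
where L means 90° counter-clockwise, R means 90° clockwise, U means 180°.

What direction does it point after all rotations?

Answer: Final heading: South

Derivation:
Start: West
  R (right (90° clockwise)) -> North
  L (left (90° counter-clockwise)) -> West
  U (U-turn (180°)) -> East
  R (right (90° clockwise)) -> South
Final: South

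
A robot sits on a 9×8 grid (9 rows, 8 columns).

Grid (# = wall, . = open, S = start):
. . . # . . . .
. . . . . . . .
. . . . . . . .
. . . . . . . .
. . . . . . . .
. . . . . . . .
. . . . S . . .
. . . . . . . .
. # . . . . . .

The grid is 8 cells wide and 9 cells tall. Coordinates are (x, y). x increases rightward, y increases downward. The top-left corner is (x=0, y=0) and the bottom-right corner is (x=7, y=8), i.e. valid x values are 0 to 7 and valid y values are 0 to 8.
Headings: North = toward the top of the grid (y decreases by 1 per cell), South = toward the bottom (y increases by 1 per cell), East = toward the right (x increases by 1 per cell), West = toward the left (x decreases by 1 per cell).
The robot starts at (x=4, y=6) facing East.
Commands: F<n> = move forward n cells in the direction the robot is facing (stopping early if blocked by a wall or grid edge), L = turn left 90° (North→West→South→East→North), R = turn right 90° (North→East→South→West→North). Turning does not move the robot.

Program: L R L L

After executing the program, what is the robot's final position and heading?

Start: (x=4, y=6), facing East
  L: turn left, now facing North
  R: turn right, now facing East
  L: turn left, now facing North
  L: turn left, now facing West
Final: (x=4, y=6), facing West

Answer: Final position: (x=4, y=6), facing West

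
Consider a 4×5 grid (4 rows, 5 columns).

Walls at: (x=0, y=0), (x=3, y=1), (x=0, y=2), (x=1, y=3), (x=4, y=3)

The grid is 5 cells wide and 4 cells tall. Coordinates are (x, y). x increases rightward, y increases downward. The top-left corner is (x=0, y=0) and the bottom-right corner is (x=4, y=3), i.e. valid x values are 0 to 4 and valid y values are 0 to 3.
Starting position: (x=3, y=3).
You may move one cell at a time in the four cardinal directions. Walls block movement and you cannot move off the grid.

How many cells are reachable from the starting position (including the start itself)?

Answer: Reachable cells: 14

Derivation:
BFS flood-fill from (x=3, y=3):
  Distance 0: (x=3, y=3)
  Distance 1: (x=3, y=2), (x=2, y=3)
  Distance 2: (x=2, y=2), (x=4, y=2)
  Distance 3: (x=2, y=1), (x=4, y=1), (x=1, y=2)
  Distance 4: (x=2, y=0), (x=4, y=0), (x=1, y=1)
  Distance 5: (x=1, y=0), (x=3, y=0), (x=0, y=1)
Total reachable: 14 (grid has 15 open cells total)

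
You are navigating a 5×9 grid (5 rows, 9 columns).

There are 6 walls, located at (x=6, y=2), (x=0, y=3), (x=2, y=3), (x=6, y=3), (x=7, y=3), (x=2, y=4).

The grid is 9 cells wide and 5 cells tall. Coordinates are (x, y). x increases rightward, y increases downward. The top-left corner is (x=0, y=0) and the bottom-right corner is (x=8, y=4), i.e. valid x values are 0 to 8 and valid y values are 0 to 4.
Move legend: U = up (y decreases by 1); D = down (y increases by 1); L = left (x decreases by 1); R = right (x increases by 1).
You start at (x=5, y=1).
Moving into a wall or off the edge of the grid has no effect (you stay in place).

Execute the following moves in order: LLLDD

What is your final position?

Start: (x=5, y=1)
  L (left): (x=5, y=1) -> (x=4, y=1)
  L (left): (x=4, y=1) -> (x=3, y=1)
  L (left): (x=3, y=1) -> (x=2, y=1)
  D (down): (x=2, y=1) -> (x=2, y=2)
  D (down): blocked, stay at (x=2, y=2)
Final: (x=2, y=2)

Answer: Final position: (x=2, y=2)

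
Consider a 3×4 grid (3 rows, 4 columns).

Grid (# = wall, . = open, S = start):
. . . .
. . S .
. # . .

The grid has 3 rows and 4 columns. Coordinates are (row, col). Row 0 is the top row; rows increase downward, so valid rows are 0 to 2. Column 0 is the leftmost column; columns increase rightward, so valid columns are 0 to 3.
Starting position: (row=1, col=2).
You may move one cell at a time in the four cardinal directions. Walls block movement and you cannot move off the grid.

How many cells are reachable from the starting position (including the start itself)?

BFS flood-fill from (row=1, col=2):
  Distance 0: (row=1, col=2)
  Distance 1: (row=0, col=2), (row=1, col=1), (row=1, col=3), (row=2, col=2)
  Distance 2: (row=0, col=1), (row=0, col=3), (row=1, col=0), (row=2, col=3)
  Distance 3: (row=0, col=0), (row=2, col=0)
Total reachable: 11 (grid has 11 open cells total)

Answer: Reachable cells: 11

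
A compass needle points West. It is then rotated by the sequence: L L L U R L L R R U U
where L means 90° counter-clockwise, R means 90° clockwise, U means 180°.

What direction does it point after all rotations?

Start: West
  L (left (90° counter-clockwise)) -> South
  L (left (90° counter-clockwise)) -> East
  L (left (90° counter-clockwise)) -> North
  U (U-turn (180°)) -> South
  R (right (90° clockwise)) -> West
  L (left (90° counter-clockwise)) -> South
  L (left (90° counter-clockwise)) -> East
  R (right (90° clockwise)) -> South
  R (right (90° clockwise)) -> West
  U (U-turn (180°)) -> East
  U (U-turn (180°)) -> West
Final: West

Answer: Final heading: West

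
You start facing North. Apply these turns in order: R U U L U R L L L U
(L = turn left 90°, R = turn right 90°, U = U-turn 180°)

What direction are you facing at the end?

Start: North
  R (right (90° clockwise)) -> East
  U (U-turn (180°)) -> West
  U (U-turn (180°)) -> East
  L (left (90° counter-clockwise)) -> North
  U (U-turn (180°)) -> South
  R (right (90° clockwise)) -> West
  L (left (90° counter-clockwise)) -> South
  L (left (90° counter-clockwise)) -> East
  L (left (90° counter-clockwise)) -> North
  U (U-turn (180°)) -> South
Final: South

Answer: Final heading: South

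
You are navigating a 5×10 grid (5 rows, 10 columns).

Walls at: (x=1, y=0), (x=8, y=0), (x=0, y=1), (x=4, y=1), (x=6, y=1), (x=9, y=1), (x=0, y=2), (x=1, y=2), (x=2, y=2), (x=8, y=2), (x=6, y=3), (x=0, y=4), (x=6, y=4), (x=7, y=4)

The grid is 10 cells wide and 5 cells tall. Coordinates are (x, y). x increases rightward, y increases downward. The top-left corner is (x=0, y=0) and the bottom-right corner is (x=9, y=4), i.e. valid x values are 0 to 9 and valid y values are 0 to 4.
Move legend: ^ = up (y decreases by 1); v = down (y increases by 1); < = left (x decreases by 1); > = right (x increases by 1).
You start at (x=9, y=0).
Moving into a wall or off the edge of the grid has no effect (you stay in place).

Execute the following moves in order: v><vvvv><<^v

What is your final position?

Start: (x=9, y=0)
  v (down): blocked, stay at (x=9, y=0)
  > (right): blocked, stay at (x=9, y=0)
  < (left): blocked, stay at (x=9, y=0)
  [×4]v (down): blocked, stay at (x=9, y=0)
  > (right): blocked, stay at (x=9, y=0)
  < (left): blocked, stay at (x=9, y=0)
  < (left): blocked, stay at (x=9, y=0)
  ^ (up): blocked, stay at (x=9, y=0)
  v (down): blocked, stay at (x=9, y=0)
Final: (x=9, y=0)

Answer: Final position: (x=9, y=0)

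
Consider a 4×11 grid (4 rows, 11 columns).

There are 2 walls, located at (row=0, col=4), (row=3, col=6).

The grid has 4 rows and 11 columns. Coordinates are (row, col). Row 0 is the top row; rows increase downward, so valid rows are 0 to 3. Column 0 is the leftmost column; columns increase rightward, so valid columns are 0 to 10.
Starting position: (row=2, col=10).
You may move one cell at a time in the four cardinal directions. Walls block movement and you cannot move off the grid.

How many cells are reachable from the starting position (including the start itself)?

Answer: Reachable cells: 42

Derivation:
BFS flood-fill from (row=2, col=10):
  Distance 0: (row=2, col=10)
  Distance 1: (row=1, col=10), (row=2, col=9), (row=3, col=10)
  Distance 2: (row=0, col=10), (row=1, col=9), (row=2, col=8), (row=3, col=9)
  Distance 3: (row=0, col=9), (row=1, col=8), (row=2, col=7), (row=3, col=8)
  Distance 4: (row=0, col=8), (row=1, col=7), (row=2, col=6), (row=3, col=7)
  Distance 5: (row=0, col=7), (row=1, col=6), (row=2, col=5)
  Distance 6: (row=0, col=6), (row=1, col=5), (row=2, col=4), (row=3, col=5)
  Distance 7: (row=0, col=5), (row=1, col=4), (row=2, col=3), (row=3, col=4)
  Distance 8: (row=1, col=3), (row=2, col=2), (row=3, col=3)
  Distance 9: (row=0, col=3), (row=1, col=2), (row=2, col=1), (row=3, col=2)
  Distance 10: (row=0, col=2), (row=1, col=1), (row=2, col=0), (row=3, col=1)
  Distance 11: (row=0, col=1), (row=1, col=0), (row=3, col=0)
  Distance 12: (row=0, col=0)
Total reachable: 42 (grid has 42 open cells total)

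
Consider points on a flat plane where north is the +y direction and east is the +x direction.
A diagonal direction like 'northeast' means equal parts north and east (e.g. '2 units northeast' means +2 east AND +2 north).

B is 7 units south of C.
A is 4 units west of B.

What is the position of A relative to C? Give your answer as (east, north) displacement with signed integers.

Answer: A is at (east=-4, north=-7) relative to C.

Derivation:
Place C at the origin (east=0, north=0).
  B is 7 units south of C: delta (east=+0, north=-7); B at (east=0, north=-7).
  A is 4 units west of B: delta (east=-4, north=+0); A at (east=-4, north=-7).
Therefore A relative to C: (east=-4, north=-7).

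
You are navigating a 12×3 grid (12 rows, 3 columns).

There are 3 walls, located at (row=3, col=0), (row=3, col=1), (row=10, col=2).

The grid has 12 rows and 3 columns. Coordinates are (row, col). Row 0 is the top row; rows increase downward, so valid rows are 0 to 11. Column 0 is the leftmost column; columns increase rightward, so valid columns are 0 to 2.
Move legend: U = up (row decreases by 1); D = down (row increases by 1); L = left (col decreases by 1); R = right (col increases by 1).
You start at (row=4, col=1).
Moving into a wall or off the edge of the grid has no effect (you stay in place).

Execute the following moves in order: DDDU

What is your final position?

Answer: Final position: (row=6, col=1)

Derivation:
Start: (row=4, col=1)
  D (down): (row=4, col=1) -> (row=5, col=1)
  D (down): (row=5, col=1) -> (row=6, col=1)
  D (down): (row=6, col=1) -> (row=7, col=1)
  U (up): (row=7, col=1) -> (row=6, col=1)
Final: (row=6, col=1)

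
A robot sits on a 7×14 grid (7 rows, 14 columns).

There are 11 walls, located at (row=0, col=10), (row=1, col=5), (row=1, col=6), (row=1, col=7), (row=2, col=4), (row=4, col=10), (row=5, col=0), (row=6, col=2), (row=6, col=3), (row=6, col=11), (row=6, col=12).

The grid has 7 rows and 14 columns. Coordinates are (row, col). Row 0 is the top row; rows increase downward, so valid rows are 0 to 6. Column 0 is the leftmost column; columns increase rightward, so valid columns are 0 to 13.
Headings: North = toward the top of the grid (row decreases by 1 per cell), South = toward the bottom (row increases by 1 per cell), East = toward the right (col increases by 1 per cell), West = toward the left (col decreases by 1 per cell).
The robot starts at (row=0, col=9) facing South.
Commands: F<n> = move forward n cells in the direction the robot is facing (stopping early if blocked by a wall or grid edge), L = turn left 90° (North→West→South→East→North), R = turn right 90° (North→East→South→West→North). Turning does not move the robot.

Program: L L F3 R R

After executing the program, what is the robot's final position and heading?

Answer: Final position: (row=0, col=9), facing South

Derivation:
Start: (row=0, col=9), facing South
  L: turn left, now facing East
  L: turn left, now facing North
  F3: move forward 0/3 (blocked), now at (row=0, col=9)
  R: turn right, now facing East
  R: turn right, now facing South
Final: (row=0, col=9), facing South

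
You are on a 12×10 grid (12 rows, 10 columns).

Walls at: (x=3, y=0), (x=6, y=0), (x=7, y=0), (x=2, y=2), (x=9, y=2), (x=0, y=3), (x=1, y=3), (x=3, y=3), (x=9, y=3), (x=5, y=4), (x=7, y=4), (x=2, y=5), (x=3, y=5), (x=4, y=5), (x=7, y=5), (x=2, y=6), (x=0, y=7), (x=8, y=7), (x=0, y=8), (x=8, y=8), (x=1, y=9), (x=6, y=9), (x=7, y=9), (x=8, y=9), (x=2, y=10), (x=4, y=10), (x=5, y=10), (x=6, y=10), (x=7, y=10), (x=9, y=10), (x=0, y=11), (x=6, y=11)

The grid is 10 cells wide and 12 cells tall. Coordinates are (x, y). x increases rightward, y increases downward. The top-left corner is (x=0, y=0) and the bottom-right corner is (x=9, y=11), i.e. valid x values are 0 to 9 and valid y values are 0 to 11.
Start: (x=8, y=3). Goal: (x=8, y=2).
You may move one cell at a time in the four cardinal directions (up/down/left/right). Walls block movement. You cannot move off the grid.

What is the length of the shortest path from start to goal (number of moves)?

Answer: Shortest path length: 1

Derivation:
BFS from (x=8, y=3) until reaching (x=8, y=2):
  Distance 0: (x=8, y=3)
  Distance 1: (x=8, y=2), (x=7, y=3), (x=8, y=4)  <- goal reached here
One shortest path (1 moves): (x=8, y=3) -> (x=8, y=2)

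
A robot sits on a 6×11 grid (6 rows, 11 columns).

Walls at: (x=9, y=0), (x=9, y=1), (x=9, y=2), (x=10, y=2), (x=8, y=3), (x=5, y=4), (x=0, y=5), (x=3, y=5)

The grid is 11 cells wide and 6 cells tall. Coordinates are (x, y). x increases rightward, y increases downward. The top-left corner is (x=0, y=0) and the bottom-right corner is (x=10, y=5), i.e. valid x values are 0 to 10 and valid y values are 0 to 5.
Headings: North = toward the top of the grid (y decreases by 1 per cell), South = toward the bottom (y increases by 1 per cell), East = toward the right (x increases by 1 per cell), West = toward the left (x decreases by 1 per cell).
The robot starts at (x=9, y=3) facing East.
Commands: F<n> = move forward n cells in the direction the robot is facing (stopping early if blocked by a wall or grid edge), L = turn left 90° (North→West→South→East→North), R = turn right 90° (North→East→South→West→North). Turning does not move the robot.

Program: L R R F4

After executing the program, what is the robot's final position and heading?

Answer: Final position: (x=9, y=5), facing South

Derivation:
Start: (x=9, y=3), facing East
  L: turn left, now facing North
  R: turn right, now facing East
  R: turn right, now facing South
  F4: move forward 2/4 (blocked), now at (x=9, y=5)
Final: (x=9, y=5), facing South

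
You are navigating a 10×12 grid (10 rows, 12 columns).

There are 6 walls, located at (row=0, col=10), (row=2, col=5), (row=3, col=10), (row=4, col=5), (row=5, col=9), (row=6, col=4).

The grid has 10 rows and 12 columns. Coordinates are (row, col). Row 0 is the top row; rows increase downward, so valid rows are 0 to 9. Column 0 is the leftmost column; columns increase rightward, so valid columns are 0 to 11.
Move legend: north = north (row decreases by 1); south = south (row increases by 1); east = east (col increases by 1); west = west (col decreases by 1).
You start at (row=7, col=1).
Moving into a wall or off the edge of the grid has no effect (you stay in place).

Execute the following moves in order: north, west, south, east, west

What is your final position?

Start: (row=7, col=1)
  north (north): (row=7, col=1) -> (row=6, col=1)
  west (west): (row=6, col=1) -> (row=6, col=0)
  south (south): (row=6, col=0) -> (row=7, col=0)
  east (east): (row=7, col=0) -> (row=7, col=1)
  west (west): (row=7, col=1) -> (row=7, col=0)
Final: (row=7, col=0)

Answer: Final position: (row=7, col=0)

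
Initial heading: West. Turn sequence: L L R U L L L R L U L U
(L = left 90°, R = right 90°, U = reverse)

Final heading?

Start: West
  L (left (90° counter-clockwise)) -> South
  L (left (90° counter-clockwise)) -> East
  R (right (90° clockwise)) -> South
  U (U-turn (180°)) -> North
  L (left (90° counter-clockwise)) -> West
  L (left (90° counter-clockwise)) -> South
  L (left (90° counter-clockwise)) -> East
  R (right (90° clockwise)) -> South
  L (left (90° counter-clockwise)) -> East
  U (U-turn (180°)) -> West
  L (left (90° counter-clockwise)) -> South
  U (U-turn (180°)) -> North
Final: North

Answer: Final heading: North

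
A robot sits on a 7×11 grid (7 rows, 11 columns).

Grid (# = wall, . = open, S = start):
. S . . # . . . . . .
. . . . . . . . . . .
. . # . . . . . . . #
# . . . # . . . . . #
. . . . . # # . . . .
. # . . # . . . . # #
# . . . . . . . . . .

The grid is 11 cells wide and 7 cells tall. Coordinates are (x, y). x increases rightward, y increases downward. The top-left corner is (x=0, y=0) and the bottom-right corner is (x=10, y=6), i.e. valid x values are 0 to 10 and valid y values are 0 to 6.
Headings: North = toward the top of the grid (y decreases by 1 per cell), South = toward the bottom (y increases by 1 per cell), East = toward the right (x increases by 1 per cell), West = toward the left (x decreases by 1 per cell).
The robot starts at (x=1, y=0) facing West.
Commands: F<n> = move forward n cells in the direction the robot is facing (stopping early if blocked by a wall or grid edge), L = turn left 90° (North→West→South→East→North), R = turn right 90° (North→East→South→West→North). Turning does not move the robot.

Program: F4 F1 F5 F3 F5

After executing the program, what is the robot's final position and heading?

Answer: Final position: (x=0, y=0), facing West

Derivation:
Start: (x=1, y=0), facing West
  F4: move forward 1/4 (blocked), now at (x=0, y=0)
  F1: move forward 0/1 (blocked), now at (x=0, y=0)
  F5: move forward 0/5 (blocked), now at (x=0, y=0)
  F3: move forward 0/3 (blocked), now at (x=0, y=0)
  F5: move forward 0/5 (blocked), now at (x=0, y=0)
Final: (x=0, y=0), facing West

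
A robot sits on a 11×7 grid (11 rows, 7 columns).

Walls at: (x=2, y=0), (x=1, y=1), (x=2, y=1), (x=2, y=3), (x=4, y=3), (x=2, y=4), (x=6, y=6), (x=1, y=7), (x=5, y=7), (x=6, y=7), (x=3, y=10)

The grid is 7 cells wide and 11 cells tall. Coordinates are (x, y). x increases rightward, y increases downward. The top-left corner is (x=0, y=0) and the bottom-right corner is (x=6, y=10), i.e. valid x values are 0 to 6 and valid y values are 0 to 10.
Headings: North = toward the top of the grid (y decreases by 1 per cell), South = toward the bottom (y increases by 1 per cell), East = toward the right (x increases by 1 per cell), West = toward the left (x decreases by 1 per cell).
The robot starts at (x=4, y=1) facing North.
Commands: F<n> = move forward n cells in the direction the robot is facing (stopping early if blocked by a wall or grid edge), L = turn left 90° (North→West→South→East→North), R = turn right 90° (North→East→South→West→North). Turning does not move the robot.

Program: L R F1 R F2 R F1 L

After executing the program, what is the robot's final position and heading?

Answer: Final position: (x=6, y=1), facing East

Derivation:
Start: (x=4, y=1), facing North
  L: turn left, now facing West
  R: turn right, now facing North
  F1: move forward 1, now at (x=4, y=0)
  R: turn right, now facing East
  F2: move forward 2, now at (x=6, y=0)
  R: turn right, now facing South
  F1: move forward 1, now at (x=6, y=1)
  L: turn left, now facing East
Final: (x=6, y=1), facing East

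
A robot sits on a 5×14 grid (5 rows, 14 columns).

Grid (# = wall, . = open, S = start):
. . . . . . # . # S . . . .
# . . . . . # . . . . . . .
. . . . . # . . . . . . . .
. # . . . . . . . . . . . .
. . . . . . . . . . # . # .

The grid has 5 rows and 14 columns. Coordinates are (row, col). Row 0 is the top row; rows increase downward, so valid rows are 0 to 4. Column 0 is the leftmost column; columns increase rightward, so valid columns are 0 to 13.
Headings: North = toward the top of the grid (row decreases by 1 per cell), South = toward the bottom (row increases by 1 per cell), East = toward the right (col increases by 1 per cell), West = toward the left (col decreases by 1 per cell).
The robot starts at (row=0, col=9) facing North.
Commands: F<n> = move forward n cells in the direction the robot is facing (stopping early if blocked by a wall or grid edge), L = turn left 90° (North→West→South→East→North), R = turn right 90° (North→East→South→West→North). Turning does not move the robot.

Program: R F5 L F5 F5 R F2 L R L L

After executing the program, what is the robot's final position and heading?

Start: (row=0, col=9), facing North
  R: turn right, now facing East
  F5: move forward 4/5 (blocked), now at (row=0, col=13)
  L: turn left, now facing North
  F5: move forward 0/5 (blocked), now at (row=0, col=13)
  F5: move forward 0/5 (blocked), now at (row=0, col=13)
  R: turn right, now facing East
  F2: move forward 0/2 (blocked), now at (row=0, col=13)
  L: turn left, now facing North
  R: turn right, now facing East
  L: turn left, now facing North
  L: turn left, now facing West
Final: (row=0, col=13), facing West

Answer: Final position: (row=0, col=13), facing West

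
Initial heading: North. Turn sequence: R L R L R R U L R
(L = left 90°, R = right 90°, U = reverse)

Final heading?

Answer: Final heading: North

Derivation:
Start: North
  R (right (90° clockwise)) -> East
  L (left (90° counter-clockwise)) -> North
  R (right (90° clockwise)) -> East
  L (left (90° counter-clockwise)) -> North
  R (right (90° clockwise)) -> East
  R (right (90° clockwise)) -> South
  U (U-turn (180°)) -> North
  L (left (90° counter-clockwise)) -> West
  R (right (90° clockwise)) -> North
Final: North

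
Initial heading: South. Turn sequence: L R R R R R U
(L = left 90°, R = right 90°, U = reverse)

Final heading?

Answer: Final heading: North

Derivation:
Start: South
  L (left (90° counter-clockwise)) -> East
  R (right (90° clockwise)) -> South
  R (right (90° clockwise)) -> West
  R (right (90° clockwise)) -> North
  R (right (90° clockwise)) -> East
  R (right (90° clockwise)) -> South
  U (U-turn (180°)) -> North
Final: North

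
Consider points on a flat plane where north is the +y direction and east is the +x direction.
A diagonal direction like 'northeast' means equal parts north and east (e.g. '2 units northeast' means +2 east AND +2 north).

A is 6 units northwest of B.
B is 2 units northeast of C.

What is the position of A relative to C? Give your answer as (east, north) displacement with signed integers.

Answer: A is at (east=-4, north=8) relative to C.

Derivation:
Place C at the origin (east=0, north=0).
  B is 2 units northeast of C: delta (east=+2, north=+2); B at (east=2, north=2).
  A is 6 units northwest of B: delta (east=-6, north=+6); A at (east=-4, north=8).
Therefore A relative to C: (east=-4, north=8).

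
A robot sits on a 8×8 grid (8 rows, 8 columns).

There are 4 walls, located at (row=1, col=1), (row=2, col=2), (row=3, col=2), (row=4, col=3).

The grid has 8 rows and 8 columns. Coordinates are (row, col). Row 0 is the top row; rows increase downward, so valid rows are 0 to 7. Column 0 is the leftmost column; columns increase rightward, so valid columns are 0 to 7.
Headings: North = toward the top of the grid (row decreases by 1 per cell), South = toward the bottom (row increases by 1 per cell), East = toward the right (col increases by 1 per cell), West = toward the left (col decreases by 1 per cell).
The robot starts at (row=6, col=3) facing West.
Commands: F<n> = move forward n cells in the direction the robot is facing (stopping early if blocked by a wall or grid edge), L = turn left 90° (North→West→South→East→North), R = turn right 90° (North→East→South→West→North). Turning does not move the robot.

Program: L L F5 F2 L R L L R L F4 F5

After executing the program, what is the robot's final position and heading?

Start: (row=6, col=3), facing West
  L: turn left, now facing South
  L: turn left, now facing East
  F5: move forward 4/5 (blocked), now at (row=6, col=7)
  F2: move forward 0/2 (blocked), now at (row=6, col=7)
  L: turn left, now facing North
  R: turn right, now facing East
  L: turn left, now facing North
  L: turn left, now facing West
  R: turn right, now facing North
  L: turn left, now facing West
  F4: move forward 4, now at (row=6, col=3)
  F5: move forward 3/5 (blocked), now at (row=6, col=0)
Final: (row=6, col=0), facing West

Answer: Final position: (row=6, col=0), facing West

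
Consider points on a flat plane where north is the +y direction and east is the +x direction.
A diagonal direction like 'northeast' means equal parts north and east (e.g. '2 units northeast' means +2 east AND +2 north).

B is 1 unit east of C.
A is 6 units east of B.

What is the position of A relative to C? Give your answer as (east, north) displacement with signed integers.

Answer: A is at (east=7, north=0) relative to C.

Derivation:
Place C at the origin (east=0, north=0).
  B is 1 unit east of C: delta (east=+1, north=+0); B at (east=1, north=0).
  A is 6 units east of B: delta (east=+6, north=+0); A at (east=7, north=0).
Therefore A relative to C: (east=7, north=0).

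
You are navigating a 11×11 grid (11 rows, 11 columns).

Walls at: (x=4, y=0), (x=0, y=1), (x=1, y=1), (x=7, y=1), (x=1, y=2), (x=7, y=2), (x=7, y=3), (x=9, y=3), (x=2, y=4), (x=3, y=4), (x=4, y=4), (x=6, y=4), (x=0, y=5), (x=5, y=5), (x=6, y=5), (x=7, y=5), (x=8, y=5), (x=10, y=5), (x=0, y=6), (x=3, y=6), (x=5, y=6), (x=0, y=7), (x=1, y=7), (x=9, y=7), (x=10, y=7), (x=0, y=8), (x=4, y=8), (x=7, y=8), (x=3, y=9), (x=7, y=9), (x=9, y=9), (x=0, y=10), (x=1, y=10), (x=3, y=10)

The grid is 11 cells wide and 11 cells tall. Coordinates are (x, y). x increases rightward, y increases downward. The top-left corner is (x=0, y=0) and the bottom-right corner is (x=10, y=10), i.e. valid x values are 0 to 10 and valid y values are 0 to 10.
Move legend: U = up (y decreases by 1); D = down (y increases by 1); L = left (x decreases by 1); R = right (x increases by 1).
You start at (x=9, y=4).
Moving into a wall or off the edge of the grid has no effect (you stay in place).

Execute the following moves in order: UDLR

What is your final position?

Answer: Final position: (x=9, y=5)

Derivation:
Start: (x=9, y=4)
  U (up): blocked, stay at (x=9, y=4)
  D (down): (x=9, y=4) -> (x=9, y=5)
  L (left): blocked, stay at (x=9, y=5)
  R (right): blocked, stay at (x=9, y=5)
Final: (x=9, y=5)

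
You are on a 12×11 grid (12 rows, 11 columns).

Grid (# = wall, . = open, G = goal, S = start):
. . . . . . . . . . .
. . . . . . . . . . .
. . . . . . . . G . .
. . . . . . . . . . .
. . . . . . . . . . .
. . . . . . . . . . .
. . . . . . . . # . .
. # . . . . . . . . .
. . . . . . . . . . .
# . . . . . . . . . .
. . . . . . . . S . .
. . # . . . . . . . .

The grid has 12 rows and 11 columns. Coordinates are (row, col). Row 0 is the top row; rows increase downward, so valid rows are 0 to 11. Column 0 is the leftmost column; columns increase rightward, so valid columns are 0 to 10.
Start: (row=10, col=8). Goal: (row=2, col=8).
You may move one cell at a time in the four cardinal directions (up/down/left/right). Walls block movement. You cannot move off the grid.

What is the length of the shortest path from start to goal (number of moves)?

Answer: Shortest path length: 10

Derivation:
BFS from (row=10, col=8) until reaching (row=2, col=8):
  Distance 0: (row=10, col=8)
  Distance 1: (row=9, col=8), (row=10, col=7), (row=10, col=9), (row=11, col=8)
  Distance 2: (row=8, col=8), (row=9, col=7), (row=9, col=9), (row=10, col=6), (row=10, col=10), (row=11, col=7), (row=11, col=9)
  Distance 3: (row=7, col=8), (row=8, col=7), (row=8, col=9), (row=9, col=6), (row=9, col=10), (row=10, col=5), (row=11, col=6), (row=11, col=10)
  Distance 4: (row=7, col=7), (row=7, col=9), (row=8, col=6), (row=8, col=10), (row=9, col=5), (row=10, col=4), (row=11, col=5)
  Distance 5: (row=6, col=7), (row=6, col=9), (row=7, col=6), (row=7, col=10), (row=8, col=5), (row=9, col=4), (row=10, col=3), (row=11, col=4)
  Distance 6: (row=5, col=7), (row=5, col=9), (row=6, col=6), (row=6, col=10), (row=7, col=5), (row=8, col=4), (row=9, col=3), (row=10, col=2), (row=11, col=3)
  Distance 7: (row=4, col=7), (row=4, col=9), (row=5, col=6), (row=5, col=8), (row=5, col=10), (row=6, col=5), (row=7, col=4), (row=8, col=3), (row=9, col=2), (row=10, col=1)
  Distance 8: (row=3, col=7), (row=3, col=9), (row=4, col=6), (row=4, col=8), (row=4, col=10), (row=5, col=5), (row=6, col=4), (row=7, col=3), (row=8, col=2), (row=9, col=1), (row=10, col=0), (row=11, col=1)
  Distance 9: (row=2, col=7), (row=2, col=9), (row=3, col=6), (row=3, col=8), (row=3, col=10), (row=4, col=5), (row=5, col=4), (row=6, col=3), (row=7, col=2), (row=8, col=1), (row=11, col=0)
  Distance 10: (row=1, col=7), (row=1, col=9), (row=2, col=6), (row=2, col=8), (row=2, col=10), (row=3, col=5), (row=4, col=4), (row=5, col=3), (row=6, col=2), (row=8, col=0)  <- goal reached here
One shortest path (10 moves): (row=10, col=8) -> (row=10, col=9) -> (row=9, col=9) -> (row=8, col=9) -> (row=7, col=9) -> (row=6, col=9) -> (row=5, col=9) -> (row=5, col=8) -> (row=4, col=8) -> (row=3, col=8) -> (row=2, col=8)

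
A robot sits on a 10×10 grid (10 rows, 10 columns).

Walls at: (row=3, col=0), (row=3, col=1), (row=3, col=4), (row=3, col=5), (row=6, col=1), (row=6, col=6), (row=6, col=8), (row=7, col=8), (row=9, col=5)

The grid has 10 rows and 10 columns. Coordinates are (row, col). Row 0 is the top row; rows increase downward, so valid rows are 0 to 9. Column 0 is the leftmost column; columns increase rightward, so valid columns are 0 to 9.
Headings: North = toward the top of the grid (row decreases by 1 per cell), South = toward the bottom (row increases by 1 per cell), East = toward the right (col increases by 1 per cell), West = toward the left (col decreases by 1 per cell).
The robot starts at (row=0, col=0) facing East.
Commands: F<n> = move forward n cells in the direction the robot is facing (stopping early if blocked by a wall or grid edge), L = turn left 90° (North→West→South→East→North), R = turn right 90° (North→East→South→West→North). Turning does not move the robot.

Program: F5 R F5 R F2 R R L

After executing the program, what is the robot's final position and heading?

Start: (row=0, col=0), facing East
  F5: move forward 5, now at (row=0, col=5)
  R: turn right, now facing South
  F5: move forward 2/5 (blocked), now at (row=2, col=5)
  R: turn right, now facing West
  F2: move forward 2, now at (row=2, col=3)
  R: turn right, now facing North
  R: turn right, now facing East
  L: turn left, now facing North
Final: (row=2, col=3), facing North

Answer: Final position: (row=2, col=3), facing North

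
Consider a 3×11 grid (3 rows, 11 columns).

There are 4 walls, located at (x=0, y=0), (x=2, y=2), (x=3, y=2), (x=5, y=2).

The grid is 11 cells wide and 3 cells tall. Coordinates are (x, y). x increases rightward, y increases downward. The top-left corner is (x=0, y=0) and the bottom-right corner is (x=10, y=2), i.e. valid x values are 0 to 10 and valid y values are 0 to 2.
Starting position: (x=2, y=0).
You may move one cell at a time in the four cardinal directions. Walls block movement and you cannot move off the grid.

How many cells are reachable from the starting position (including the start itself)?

BFS flood-fill from (x=2, y=0):
  Distance 0: (x=2, y=0)
  Distance 1: (x=1, y=0), (x=3, y=0), (x=2, y=1)
  Distance 2: (x=4, y=0), (x=1, y=1), (x=3, y=1)
  Distance 3: (x=5, y=0), (x=0, y=1), (x=4, y=1), (x=1, y=2)
  Distance 4: (x=6, y=0), (x=5, y=1), (x=0, y=2), (x=4, y=2)
  Distance 5: (x=7, y=0), (x=6, y=1)
  Distance 6: (x=8, y=0), (x=7, y=1), (x=6, y=2)
  Distance 7: (x=9, y=0), (x=8, y=1), (x=7, y=2)
  Distance 8: (x=10, y=0), (x=9, y=1), (x=8, y=2)
  Distance 9: (x=10, y=1), (x=9, y=2)
  Distance 10: (x=10, y=2)
Total reachable: 29 (grid has 29 open cells total)

Answer: Reachable cells: 29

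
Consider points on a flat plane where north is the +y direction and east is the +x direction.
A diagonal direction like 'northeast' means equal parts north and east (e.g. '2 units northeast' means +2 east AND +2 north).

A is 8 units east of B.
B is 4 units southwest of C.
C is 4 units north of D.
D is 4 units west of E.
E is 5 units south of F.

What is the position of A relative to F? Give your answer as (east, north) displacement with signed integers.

Place F at the origin (east=0, north=0).
  E is 5 units south of F: delta (east=+0, north=-5); E at (east=0, north=-5).
  D is 4 units west of E: delta (east=-4, north=+0); D at (east=-4, north=-5).
  C is 4 units north of D: delta (east=+0, north=+4); C at (east=-4, north=-1).
  B is 4 units southwest of C: delta (east=-4, north=-4); B at (east=-8, north=-5).
  A is 8 units east of B: delta (east=+8, north=+0); A at (east=0, north=-5).
Therefore A relative to F: (east=0, north=-5).

Answer: A is at (east=0, north=-5) relative to F.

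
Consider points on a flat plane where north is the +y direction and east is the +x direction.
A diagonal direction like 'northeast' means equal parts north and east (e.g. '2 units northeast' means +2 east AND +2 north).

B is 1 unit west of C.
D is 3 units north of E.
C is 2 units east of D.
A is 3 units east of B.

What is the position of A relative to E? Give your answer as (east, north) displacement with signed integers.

Place E at the origin (east=0, north=0).
  D is 3 units north of E: delta (east=+0, north=+3); D at (east=0, north=3).
  C is 2 units east of D: delta (east=+2, north=+0); C at (east=2, north=3).
  B is 1 unit west of C: delta (east=-1, north=+0); B at (east=1, north=3).
  A is 3 units east of B: delta (east=+3, north=+0); A at (east=4, north=3).
Therefore A relative to E: (east=4, north=3).

Answer: A is at (east=4, north=3) relative to E.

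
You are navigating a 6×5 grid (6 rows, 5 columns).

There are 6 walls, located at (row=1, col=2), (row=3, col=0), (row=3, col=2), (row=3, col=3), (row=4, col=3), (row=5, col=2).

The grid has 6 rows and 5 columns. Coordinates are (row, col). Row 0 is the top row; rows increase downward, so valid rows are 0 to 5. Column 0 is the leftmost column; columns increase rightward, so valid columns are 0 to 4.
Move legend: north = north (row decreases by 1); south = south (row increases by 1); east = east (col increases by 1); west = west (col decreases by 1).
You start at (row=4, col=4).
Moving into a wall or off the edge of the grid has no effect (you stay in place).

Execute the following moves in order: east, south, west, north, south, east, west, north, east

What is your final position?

Answer: Final position: (row=5, col=4)

Derivation:
Start: (row=4, col=4)
  east (east): blocked, stay at (row=4, col=4)
  south (south): (row=4, col=4) -> (row=5, col=4)
  west (west): (row=5, col=4) -> (row=5, col=3)
  north (north): blocked, stay at (row=5, col=3)
  south (south): blocked, stay at (row=5, col=3)
  east (east): (row=5, col=3) -> (row=5, col=4)
  west (west): (row=5, col=4) -> (row=5, col=3)
  north (north): blocked, stay at (row=5, col=3)
  east (east): (row=5, col=3) -> (row=5, col=4)
Final: (row=5, col=4)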